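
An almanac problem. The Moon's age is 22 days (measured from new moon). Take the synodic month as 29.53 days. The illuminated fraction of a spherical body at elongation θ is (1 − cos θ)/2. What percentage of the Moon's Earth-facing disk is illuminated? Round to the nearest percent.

52%

The Moon has covered 22/29.53 of its cycle, so θ ≈ 360° × 22/29.53 = 268.2°.
cos 268.2° = (-0.031), so f = (1 − (-0.031))/2 = 0.516, so 52%.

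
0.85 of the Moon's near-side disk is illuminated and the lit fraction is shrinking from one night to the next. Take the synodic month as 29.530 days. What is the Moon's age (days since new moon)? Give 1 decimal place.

Invert f = (1 − cos θ)/2 to get cos θ = 1 − 2(0.85) = -0.700, hence θ₀ = arccos -0.700 = 134.4°.
Waning ⇒ past full, so θ = 360° − 134.4° = 225.6°.
At 360°/29.530 d per day, 225.6° corresponds to 18.50 days.

18.5 days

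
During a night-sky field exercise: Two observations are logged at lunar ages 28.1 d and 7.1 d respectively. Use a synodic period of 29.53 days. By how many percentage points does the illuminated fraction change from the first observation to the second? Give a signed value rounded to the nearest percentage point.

+45 percentage points

θ₁ = 360° × 28.1/29.53 = 342.6°, f₁ = (1 − cos θ₁)/2 = 0.023.
θ₂ = 360° × 7.1/29.53 = 86.6°, f₂ = (1 − cos θ₂)/2 = 0.470.
Change = f₂ − f₁ = +0.447 → +45 percentage points.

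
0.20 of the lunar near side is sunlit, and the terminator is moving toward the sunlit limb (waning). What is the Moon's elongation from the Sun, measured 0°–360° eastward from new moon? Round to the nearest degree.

307°

cos θ = 1 − 2f = 0.600, giving a principal value of 53.1°.
Waning ⇒ past full, so θ = 360° − 53.1° = 306.9°.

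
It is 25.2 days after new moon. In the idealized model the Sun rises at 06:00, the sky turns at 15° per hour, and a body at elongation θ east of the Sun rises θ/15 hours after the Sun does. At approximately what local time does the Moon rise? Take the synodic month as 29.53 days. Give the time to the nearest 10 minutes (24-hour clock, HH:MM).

02:30

Phase angle: θ = 360°·(25.2 d)/(29.53 d) = 307.2°.
At 15° of sky rotation per hour, 307.2° corresponds to a 20.48 h lag.
06:00 + 20.481 h ≈ 02:29 → 02:30 to the nearest ten minutes.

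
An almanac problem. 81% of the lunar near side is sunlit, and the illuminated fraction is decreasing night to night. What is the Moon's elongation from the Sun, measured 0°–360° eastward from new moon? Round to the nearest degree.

232°

Invert f = (1 − cos θ)/2 to get cos θ = 1 − 2(0.81) = -0.620, hence θ₀ = arccos -0.620 = 128.3°.
Waning ⇒ past full, so θ = 360° − 128.3° = 231.7°.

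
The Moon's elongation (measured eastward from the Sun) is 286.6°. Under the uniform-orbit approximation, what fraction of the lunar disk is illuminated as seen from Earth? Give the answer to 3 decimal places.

f = (1 − cos 286.6°)/2 = (1 − 0.286)/2 ≈ 0.357.

0.357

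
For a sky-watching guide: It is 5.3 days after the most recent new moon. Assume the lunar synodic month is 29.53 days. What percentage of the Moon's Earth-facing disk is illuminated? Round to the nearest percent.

29%

Elongation θ = 360° × 5.3/29.53 ≈ 64.6°.
With cos θ = 0.429, the lit fraction is (1 − 0.429)/2 ≈ 0.286, so 29%.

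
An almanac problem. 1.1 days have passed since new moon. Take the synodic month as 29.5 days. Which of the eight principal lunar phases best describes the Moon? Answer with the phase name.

θ ≈ 360° × 1.1/29.5 = 13°, which falls in the new moon sector.

new moon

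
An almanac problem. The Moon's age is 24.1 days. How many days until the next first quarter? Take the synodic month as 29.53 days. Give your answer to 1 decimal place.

12.8 days

First quarter is 0.25 of the way through the cycle: age 0.25 × 29.53 = 7.383 d.
This lunation's first quarter (7.383 d) has passed, so add one period: 36.913 − 24.1 = 12.812 days.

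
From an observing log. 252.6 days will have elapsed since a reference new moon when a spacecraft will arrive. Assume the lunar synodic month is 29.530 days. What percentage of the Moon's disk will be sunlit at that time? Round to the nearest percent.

252.6/29.530 = 8.554 lunations, so 8 complete cycles and 16.36 d into the next.
Phase angle: θ = 360°·(16.36 d)/(29.530 d) = 199.4°.
Illuminated fraction = (1 − cos 199.4°)/2 = (1 − (-0.943))/2 ≈ 0.971, so 97%.

97%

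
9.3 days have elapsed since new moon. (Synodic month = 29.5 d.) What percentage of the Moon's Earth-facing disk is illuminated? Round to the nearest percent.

Elongation θ = 360° × 9.3/29.5 ≈ 113.5°.
With cos θ = (-0.399), the lit fraction is (1 − (-0.399))/2 ≈ 0.699, so 70%.

70%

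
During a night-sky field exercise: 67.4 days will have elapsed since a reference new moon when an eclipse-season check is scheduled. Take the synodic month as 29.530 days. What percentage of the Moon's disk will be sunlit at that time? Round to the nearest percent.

67.4/29.530 = 2.282 lunations, so 2 complete cycles and 8.34 d into the next.
The Moon has covered 8.34/29.530 of its cycle, so θ ≈ 360° × 8.34/29.530 = 101.7°.
With cos θ = (-0.202), the lit fraction is (1 − (-0.202))/2 ≈ 0.601, so 60%.

60%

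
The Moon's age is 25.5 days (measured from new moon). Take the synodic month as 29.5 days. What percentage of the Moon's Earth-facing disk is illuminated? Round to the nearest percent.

17%

Elongation θ = 360° × 25.5/29.5 ≈ 311.2°.
Illuminated fraction = (1 − cos 311.2°)/2 = (1 − 0.659)/2 ≈ 0.171, so 17%.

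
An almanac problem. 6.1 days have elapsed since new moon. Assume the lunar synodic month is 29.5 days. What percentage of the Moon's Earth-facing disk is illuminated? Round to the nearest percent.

37%

Phase angle: θ = 360°·(6.1 d)/(29.5 d) = 74.4°.
cos 74.4° = 0.268, so f = (1 − 0.268)/2 = 0.366, so 37%.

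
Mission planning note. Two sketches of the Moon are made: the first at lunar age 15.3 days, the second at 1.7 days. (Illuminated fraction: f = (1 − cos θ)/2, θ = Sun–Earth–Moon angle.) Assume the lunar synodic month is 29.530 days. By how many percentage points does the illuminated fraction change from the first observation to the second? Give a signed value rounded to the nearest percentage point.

First observation: θ = 360°·15.3/29.530 = 186.5°, so f = 0.997.
Second observation: θ = 20.7°, f = 0.032.
Δf = 0.032 − 0.997 = -0.964, i.e. -96 pp.

-96 percentage points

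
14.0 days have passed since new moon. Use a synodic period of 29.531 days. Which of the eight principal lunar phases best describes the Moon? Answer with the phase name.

At 14.0/29.531 of the cycle, θ ≈ 171° — the full moon range.

full moon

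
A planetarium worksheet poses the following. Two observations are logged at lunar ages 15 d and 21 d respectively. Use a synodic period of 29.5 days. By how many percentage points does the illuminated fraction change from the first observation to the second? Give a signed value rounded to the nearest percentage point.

First observation: θ = 360°·15/29.5 = 183.1°, so f = 0.999.
Second observation: θ = 256.3°, f = 0.619.
Δf = 0.619 − 0.999 = -0.381, i.e. -38 pp.

-38 pp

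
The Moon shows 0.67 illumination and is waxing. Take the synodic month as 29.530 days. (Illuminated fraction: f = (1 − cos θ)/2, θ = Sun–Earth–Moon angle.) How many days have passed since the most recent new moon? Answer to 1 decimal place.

9.0 days

Invert f = (1 − cos θ)/2 to get cos θ = 1 − 2(0.67) = -0.340, hence θ₀ = arccos -0.340 = 109.9°.
Waxing ⇒ before full, so θ = 109.9°.
At 360°/29.530 d per day, 109.9° corresponds to 9.01 days.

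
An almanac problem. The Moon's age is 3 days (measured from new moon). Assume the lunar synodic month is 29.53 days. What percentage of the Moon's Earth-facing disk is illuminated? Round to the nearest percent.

10%

Elongation θ = 360° × 3/29.53 ≈ 36.6°.
cos 36.6° = 0.803, so f = (1 − 0.803)/2 = 0.098, so 10%.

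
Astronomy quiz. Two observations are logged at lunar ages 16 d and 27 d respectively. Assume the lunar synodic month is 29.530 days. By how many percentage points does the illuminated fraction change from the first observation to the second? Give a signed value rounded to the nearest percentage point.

First observation: θ = 360°·16/29.530 = 195.1°, so f = 0.983.
Second observation: θ = 329.2°, f = 0.071.
Δf = 0.071 − 0.983 = -0.912, i.e. -91 pp.

-91 percentage points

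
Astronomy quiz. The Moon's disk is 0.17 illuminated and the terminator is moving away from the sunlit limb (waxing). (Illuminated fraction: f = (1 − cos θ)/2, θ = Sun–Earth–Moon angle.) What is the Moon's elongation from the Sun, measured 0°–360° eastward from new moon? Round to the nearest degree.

49°

Invert f = (1 − cos θ)/2 to get cos θ = 1 − 2(0.17) = 0.660, hence θ₀ = arccos 0.660 = 48.7°.
The Moon is waxing (0°–180°), so θ = 48.7° directly.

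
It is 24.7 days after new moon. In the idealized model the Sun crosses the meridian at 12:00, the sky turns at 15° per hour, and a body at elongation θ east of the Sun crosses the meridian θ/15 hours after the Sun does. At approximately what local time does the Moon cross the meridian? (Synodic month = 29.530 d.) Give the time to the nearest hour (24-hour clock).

Phase angle: θ = 360°·(24.7 d)/(29.530 d) = 301.1°.
At 15° of sky rotation per hour, 301.1° corresponds to a 20.07 h lag.
12:00 + 20.07 h ≈ 08:04 → 08:00 to the nearest hour.

08:00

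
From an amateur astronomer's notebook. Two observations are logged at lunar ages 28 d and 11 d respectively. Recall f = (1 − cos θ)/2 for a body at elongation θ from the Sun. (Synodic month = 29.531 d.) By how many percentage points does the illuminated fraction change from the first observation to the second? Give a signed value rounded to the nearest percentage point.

+82 pp

θ₁ = 360° × 28/29.531 = 341.3°, f₁ = (1 − cos θ₁)/2 = 0.026.
θ₂ = 360° × 11/29.531 = 134.1°, f₂ = (1 − cos θ₂)/2 = 0.848.
Change = f₂ − f₁ = +0.822 → +82 percentage points.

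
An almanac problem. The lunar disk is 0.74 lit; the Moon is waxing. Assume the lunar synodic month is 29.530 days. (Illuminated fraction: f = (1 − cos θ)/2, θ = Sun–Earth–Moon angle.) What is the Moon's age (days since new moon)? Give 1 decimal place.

9.7 days

Invert f = (1 − cos θ)/2 to get cos θ = 1 − 2(0.74) = -0.480, hence θ₀ = arccos -0.480 = 118.7°.
Waxing ⇒ before full, so θ = 118.7°.
At 360°/29.530 d per day, 118.7° corresponds to 9.74 days.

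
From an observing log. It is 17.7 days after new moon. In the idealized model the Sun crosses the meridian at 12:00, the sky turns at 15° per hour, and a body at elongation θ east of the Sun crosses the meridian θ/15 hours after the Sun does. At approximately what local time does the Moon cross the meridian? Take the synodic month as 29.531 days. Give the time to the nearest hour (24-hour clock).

02:00

Phase angle: θ = 360°·(17.7 d)/(29.531 d) = 215.8°.
The Moon trails the Sun by θ/15 = 215.8/15 ≈ 14.38 hours.
12:00 + 14.38 h ≈ 02:23 → 02:00 to the nearest hour.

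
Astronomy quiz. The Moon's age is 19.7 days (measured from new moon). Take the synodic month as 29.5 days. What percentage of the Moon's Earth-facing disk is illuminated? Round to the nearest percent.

Elongation θ = 360° × 19.7/29.5 ≈ 240.4°.
With cos θ = (-0.494), the lit fraction is (1 − (-0.494))/2 ≈ 0.747, so 75%.

75%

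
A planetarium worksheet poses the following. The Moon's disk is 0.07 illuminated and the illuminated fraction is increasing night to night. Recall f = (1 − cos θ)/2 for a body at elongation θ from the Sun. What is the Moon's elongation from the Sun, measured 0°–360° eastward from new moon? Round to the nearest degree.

31°

From f = (1 − cos θ)/2: cos θ = 1 − 2×0.07 = 0.860; arccos → 30.7°.
Before full moon the principal value applies: θ = 30.7°.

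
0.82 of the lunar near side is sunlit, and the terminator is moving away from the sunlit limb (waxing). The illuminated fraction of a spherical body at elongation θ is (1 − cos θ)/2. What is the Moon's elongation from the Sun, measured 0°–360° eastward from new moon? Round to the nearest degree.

cos θ = 1 − 2f = -0.640, giving a principal value of 129.8°.
Waxing ⇒ before full, so θ = 129.8°.

130°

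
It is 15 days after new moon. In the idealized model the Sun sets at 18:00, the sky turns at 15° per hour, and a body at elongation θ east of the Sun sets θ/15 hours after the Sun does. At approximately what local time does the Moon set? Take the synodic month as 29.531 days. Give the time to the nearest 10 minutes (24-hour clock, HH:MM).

Phase angle: θ = 360°·(15 d)/(29.531 d) = 182.9°.
At 15° of sky rotation per hour, 182.9° corresponds to a 12.19 h lag.
18:00 + 12.191 h ≈ 06:11 → 06:10 to the nearest ten minutes.

06:10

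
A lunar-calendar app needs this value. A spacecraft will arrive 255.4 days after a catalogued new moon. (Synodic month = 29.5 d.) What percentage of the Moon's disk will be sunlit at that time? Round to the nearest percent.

Reduce mod P: 255.4 − 8×29.5 = 19.40 d into the current lunation.
The Moon has covered 19.40/29.5 of its cycle, so θ ≈ 360° × 19.40/29.5 = 236.7°.
Illuminated fraction = (1 − cos 236.7°)/2 = (1 − (-0.548))/2 ≈ 0.774, so 77%.

77%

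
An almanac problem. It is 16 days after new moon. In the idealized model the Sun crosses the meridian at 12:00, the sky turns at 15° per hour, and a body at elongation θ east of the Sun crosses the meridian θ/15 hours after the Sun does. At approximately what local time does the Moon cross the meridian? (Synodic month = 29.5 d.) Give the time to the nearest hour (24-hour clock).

Elongation θ = 360° × 16/29.5 ≈ 195.3°.
Delay after the Sun = 195.3° / (15°/h) ≈ 13.02 h.
12:00 + 13.02 h ≈ 01:01 → 01:00 to the nearest hour.

01:00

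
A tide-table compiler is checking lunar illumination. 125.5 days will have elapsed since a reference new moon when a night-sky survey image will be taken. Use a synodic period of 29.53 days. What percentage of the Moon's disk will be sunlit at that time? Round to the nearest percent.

50%

Reduce mod P: 125.5 − 4×29.53 = 7.38 d into the current lunation.
Elongation θ = 360° × 7.38/29.53 ≈ 90.0°.
Illuminated fraction = (1 − cos 90.0°)/2 = (1 − 0.001)/2 ≈ 0.500, so 50%.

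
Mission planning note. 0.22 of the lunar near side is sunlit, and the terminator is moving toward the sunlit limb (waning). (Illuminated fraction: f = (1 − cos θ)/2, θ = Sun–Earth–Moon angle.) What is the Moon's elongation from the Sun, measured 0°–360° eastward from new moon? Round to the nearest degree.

From f = (1 − cos θ)/2: cos θ = 1 − 2×0.22 = 0.560; arccos → 55.9°.
Since the Moon is past full (waning), take the reflex angle: θ = 360° − 55.9° = 304.1°.

304°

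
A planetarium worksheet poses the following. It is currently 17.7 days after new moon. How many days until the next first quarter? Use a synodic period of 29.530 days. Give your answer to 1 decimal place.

19.2 days

First quarter occurs at elongation 90°, i.e. at age 29.530 × 90/360 = 7.383 d.
Already past this cycle's first quarter; the next is at 7.383 + 29.530 = 36.913 d, so 36.913 − 17.7 = 19.213 days.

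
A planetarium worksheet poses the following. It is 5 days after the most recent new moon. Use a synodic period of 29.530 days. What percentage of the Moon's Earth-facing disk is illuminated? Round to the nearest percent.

Elongation θ = 360° × 5/29.530 ≈ 61.0°.
With cos θ = 0.485, the lit fraction is (1 − 0.485)/2 ≈ 0.257, so 26%.

26%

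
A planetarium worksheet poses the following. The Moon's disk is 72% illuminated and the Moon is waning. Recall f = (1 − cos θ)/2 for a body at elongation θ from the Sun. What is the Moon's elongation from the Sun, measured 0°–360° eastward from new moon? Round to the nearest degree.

cos θ = 1 − 2f = -0.440, giving a principal value of 116.1°.
Waning ⇒ past full, so θ = 360° − 116.1° = 243.9°.

244°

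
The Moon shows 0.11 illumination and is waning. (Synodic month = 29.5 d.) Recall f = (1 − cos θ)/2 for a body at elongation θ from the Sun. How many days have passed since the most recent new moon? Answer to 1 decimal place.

26.3 days

From f = (1 − cos θ)/2: cos θ = 1 − 2×0.11 = 0.780; arccos → 38.7°.
A waning Moon lies in 180°–360°, so θ = 360° − 38.7° = 321.3°.
At 360°/29.5 d per day, 321.3° corresponds to 26.33 days.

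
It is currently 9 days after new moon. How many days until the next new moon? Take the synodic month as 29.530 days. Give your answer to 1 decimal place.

20.5 days

One full lunation from the last new moon is 29.530 d; remaining = 29.530 − 9 = 20.530 d.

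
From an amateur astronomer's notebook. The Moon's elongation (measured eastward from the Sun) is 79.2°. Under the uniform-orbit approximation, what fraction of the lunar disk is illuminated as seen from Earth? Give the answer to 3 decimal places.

cos 79.2° = 0.187, so f = (1 − 0.187)/2 = 0.406.

0.406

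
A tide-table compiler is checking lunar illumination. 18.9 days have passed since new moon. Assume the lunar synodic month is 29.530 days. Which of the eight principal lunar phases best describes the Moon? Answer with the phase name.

θ ≈ 360° × 18.9/29.530 = 230°, which falls in the waning gibbous sector.

waning gibbous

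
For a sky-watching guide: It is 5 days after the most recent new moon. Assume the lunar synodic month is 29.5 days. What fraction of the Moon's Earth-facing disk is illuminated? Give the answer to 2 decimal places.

0.26

The Moon has covered 5/29.5 of its cycle, so θ ≈ 360° × 5/29.5 = 61.0°.
With cos θ = 0.485, the lit fraction is (1 − 0.485)/2 ≈ 0.258.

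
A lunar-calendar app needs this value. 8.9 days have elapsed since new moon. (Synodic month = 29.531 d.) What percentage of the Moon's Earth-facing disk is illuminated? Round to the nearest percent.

66%

The Moon has covered 8.9/29.531 of its cycle, so θ ≈ 360° × 8.9/29.531 = 108.5°.
cos 108.5° = (-0.317), so f = (1 − (-0.317))/2 = 0.659, so 66%.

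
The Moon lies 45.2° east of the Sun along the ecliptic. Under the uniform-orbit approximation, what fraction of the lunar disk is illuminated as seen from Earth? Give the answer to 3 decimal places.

f = (1 − cos 45.2°)/2 = (1 − 0.705)/2 ≈ 0.148.

0.148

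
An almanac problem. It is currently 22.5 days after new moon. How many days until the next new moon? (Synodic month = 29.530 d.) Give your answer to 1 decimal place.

7.0 days

The next new moon completes the synodic month: 29.530 − 22.5 = 7.030 days.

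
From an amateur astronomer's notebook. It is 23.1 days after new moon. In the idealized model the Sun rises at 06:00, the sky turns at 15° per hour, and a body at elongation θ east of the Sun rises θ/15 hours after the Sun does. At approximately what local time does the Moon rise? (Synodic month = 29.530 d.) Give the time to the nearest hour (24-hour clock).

Phase angle: θ = 360°·(23.1 d)/(29.530 d) = 281.6°.
The Moon trails the Sun by θ/15 = 281.6/15 ≈ 18.77 hours.
06:00 + 18.77 h ≈ 00:46 → 01:00 to the nearest hour.

01:00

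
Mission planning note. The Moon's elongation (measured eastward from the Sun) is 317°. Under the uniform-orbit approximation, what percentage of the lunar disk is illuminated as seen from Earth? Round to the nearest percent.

13%

Half-versine of 317°: (1 − 0.731)/2 = 0.134, i.e. 13%.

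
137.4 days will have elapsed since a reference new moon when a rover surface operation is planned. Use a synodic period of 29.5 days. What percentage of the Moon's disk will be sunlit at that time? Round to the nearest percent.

77%

137.4 d spans 4 complete synodic months (4 × 29.5 = 118.00 d) plus 19.40 d.
Elongation θ = 360° × 19.40/29.5 ≈ 236.7°.
With cos θ = (-0.548), the lit fraction is (1 − (-0.548))/2 ≈ 0.774, so 77%.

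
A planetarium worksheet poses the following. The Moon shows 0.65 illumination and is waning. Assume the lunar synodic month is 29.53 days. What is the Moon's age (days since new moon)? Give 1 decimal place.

20.7 days

Invert f = (1 − cos θ)/2 to get cos θ = 1 − 2(0.65) = -0.300, hence θ₀ = arccos -0.300 = 107.5°.
Since the Moon is past full (waning), take the reflex angle: θ = 360° − 107.5° = 252.5°.
That fraction of the synodic month is 252.5/360 × 29.53 d ≈ 20.72 d.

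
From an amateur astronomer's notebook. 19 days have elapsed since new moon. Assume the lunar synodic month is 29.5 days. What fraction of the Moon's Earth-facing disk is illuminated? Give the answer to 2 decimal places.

0.81

Phase angle: θ = 360°·(19 d)/(29.5 d) = 231.9°.
With cos θ = (-0.618), the lit fraction is (1 − (-0.618))/2 ≈ 0.809.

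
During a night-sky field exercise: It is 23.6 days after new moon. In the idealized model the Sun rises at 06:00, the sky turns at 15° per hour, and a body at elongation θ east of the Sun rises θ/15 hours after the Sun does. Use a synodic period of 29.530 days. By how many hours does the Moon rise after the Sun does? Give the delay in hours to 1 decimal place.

19.2 h

Elongation θ = 360° × 23.6/29.530 ≈ 287.7°.
The Moon trails the Sun by θ/15 = 287.7/15 ≈ 19.18 hours.
So the Moon rises 19.18 h after the Sun.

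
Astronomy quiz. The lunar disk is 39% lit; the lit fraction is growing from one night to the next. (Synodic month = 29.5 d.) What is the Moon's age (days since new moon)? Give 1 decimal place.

6.3 days

Invert f = (1 − cos θ)/2 to get cos θ = 1 − 2(0.39) = 0.220, hence θ₀ = arccos 0.220 = 77.3°.
Waxing ⇒ before full, so θ = 77.3°.
That fraction of the synodic month is 77.3/360 × 29.5 d ≈ 6.33 d.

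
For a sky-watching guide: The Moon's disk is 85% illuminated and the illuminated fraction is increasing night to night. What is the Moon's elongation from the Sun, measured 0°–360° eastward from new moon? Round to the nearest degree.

cos θ = 1 − 2f = -0.700, giving a principal value of 134.4°.
Before full moon the principal value applies: θ = 134.4°.

134°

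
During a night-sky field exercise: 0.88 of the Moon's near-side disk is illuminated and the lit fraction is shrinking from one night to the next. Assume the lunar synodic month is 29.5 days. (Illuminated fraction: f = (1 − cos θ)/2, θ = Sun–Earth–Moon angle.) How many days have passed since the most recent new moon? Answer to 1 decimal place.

18.1 days

Invert f = (1 − cos θ)/2 to get cos θ = 1 − 2(0.88) = -0.760, hence θ₀ = arccos -0.760 = 139.5°.
Since the Moon is past full (waning), take the reflex angle: θ = 360° − 139.5° = 220.5°.
Age = 29.5 × 220.5°/360° ≈ 18.07 days.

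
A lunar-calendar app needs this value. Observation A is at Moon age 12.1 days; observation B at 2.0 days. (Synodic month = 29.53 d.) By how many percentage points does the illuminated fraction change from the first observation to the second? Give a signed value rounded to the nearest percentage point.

-88 percentage points

First observation: θ = 360°·12.1/29.53 = 147.5°, so f = 0.922.
Second observation: θ = 24.4°, f = 0.045.
Δf = 0.045 − 0.922 = -0.877, i.e. -88 pp.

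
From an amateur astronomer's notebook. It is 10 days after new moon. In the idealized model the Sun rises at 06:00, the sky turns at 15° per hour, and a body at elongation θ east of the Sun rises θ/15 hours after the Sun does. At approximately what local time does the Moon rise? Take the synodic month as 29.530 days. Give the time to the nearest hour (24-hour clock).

14:00

Elongation θ = 360° × 10/29.530 ≈ 121.9°.
At 15° of sky rotation per hour, 121.9° corresponds to a 8.13 h lag.
06:00 + 8.13 h ≈ 14:08 → 14:00 to the nearest hour.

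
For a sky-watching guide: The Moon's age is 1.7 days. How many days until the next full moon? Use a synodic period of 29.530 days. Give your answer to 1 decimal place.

Full moon is 0.5 of the way through the cycle: age 0.5 × 29.530 = 14.765 d.
That is 14.765 − 1.7 = 13.065 days ahead.

13.1 days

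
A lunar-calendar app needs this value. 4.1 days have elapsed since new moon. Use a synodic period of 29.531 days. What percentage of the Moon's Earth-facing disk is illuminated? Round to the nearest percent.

The Moon has covered 4.1/29.531 of its cycle, so θ ≈ 360° × 4.1/29.531 = 50.0°.
cos 50.0° = 0.643, so f = (1 − 0.643)/2 = 0.178, so 18%.

18%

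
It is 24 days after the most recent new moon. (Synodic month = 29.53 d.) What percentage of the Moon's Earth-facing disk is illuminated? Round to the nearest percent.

31%

The Moon has covered 24/29.53 of its cycle, so θ ≈ 360° × 24/29.53 = 292.6°.
With cos θ = 0.384, the lit fraction is (1 − 0.384)/2 ≈ 0.308, so 31%.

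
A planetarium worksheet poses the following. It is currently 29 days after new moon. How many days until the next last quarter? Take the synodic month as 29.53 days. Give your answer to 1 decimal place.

Last quarter is 0.75 of the way through the cycle: age 0.75 × 29.53 = 22.148 d.
Already past this cycle's last quarter; the next is at 22.148 + 29.53 = 51.678 d, so 51.678 − 29 = 22.678 days.

22.7 days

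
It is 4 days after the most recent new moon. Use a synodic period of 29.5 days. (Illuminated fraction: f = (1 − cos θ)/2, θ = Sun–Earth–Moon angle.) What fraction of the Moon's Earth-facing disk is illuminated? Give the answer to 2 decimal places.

0.17

Phase angle: θ = 360°·(4 d)/(29.5 d) = 48.8°.
With cos θ = 0.659, the lit fraction is (1 − 0.659)/2 ≈ 0.171.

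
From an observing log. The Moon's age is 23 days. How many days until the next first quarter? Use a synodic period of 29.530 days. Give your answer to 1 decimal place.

13.9 days

First quarter is 0.25 of the way through the cycle: age 0.25 × 29.530 = 7.383 d.
This lunation's first quarter (7.383 d) has passed, so add one period: 36.913 − 23 = 13.913 days.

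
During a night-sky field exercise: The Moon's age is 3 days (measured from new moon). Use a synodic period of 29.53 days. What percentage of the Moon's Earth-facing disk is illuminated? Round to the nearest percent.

10%

Elongation θ = 360° × 3/29.53 ≈ 36.6°.
Illuminated fraction = (1 − cos 36.6°)/2 = (1 − 0.803)/2 ≈ 0.098, so 10%.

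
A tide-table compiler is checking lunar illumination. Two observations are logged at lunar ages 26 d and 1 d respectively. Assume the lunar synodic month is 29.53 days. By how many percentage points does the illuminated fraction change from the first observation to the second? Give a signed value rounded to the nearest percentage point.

-12 percentage points

First observation: θ = 360°·26/29.53 = 317.0°, so f = 0.135.
Second observation: θ = 12.2°, f = 0.011.
Δf = 0.011 − 0.135 = -0.123, i.e. -12 pp.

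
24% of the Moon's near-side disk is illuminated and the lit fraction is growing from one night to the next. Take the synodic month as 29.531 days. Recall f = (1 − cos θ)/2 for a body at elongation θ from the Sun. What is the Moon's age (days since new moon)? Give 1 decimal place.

4.8 days

Invert f = (1 − cos θ)/2 to get cos θ = 1 − 2(0.24) = 0.520, hence θ₀ = arccos 0.520 = 58.7°.
Before full moon the principal value applies: θ = 58.7°.
That fraction of the synodic month is 58.7/360 × 29.531 d ≈ 4.81 d.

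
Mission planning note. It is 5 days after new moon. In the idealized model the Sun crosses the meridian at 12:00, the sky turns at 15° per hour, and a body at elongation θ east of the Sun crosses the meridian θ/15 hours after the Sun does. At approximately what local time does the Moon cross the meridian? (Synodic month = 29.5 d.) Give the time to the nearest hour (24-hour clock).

16:00

Elongation θ = 360° × 5/29.5 ≈ 61.0°.
At 15° of sky rotation per hour, 61.0° corresponds to a 4.07 h lag.
12:00 + 4.07 h ≈ 16:04 → 16:00 to the nearest hour.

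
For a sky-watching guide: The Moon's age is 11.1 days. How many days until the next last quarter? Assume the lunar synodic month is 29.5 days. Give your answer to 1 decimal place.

Last quarter is 0.75 of the way through the cycle: age 0.75 × 29.5 = 22.125 d.
That is 22.125 − 11.1 = 11.025 days ahead.

11.0 days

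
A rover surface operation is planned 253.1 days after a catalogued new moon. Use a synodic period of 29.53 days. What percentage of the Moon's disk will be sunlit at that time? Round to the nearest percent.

253.1 d spans 8 complete synodic months (8 × 29.53 = 236.24 d) plus 16.86 d.
Elongation θ = 360° × 16.86/29.53 ≈ 205.5°.
With cos θ = (-0.902), the lit fraction is (1 − (-0.902))/2 ≈ 0.951, so 95%.

95%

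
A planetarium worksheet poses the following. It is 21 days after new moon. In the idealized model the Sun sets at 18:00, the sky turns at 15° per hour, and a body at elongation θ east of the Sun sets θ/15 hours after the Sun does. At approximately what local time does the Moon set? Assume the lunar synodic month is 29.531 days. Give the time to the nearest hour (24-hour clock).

11:00

Elongation θ = 360° × 21/29.531 ≈ 256.0°.
At 15° of sky rotation per hour, 256.0° corresponds to a 17.07 h lag.
18:00 + 17.07 h ≈ 11:04 → 11:00 to the nearest hour.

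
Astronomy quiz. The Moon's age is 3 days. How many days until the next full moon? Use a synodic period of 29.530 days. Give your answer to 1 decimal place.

Full moon is 0.5 of the way through the cycle: age 0.5 × 29.530 = 14.765 d.
That is 14.765 − 3 = 11.765 days ahead.

11.8 days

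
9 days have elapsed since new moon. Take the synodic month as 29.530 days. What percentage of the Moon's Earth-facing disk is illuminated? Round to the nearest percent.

67%

Phase angle: θ = 360°·(9 d)/(29.530 d) = 109.7°.
With cos θ = (-0.337), the lit fraction is (1 − (-0.337))/2 ≈ 0.669, so 67%.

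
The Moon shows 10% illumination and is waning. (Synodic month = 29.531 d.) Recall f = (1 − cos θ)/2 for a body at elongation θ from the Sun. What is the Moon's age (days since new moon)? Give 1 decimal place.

From f = (1 − cos θ)/2: cos θ = 1 − 2×0.10 = 0.800; arccos → 36.9°.
Since the Moon is past full (waning), take the reflex angle: θ = 360° − 36.9° = 323.1°.
At 360°/29.531 d per day, 323.1° corresponds to 26.51 days.

26.5 days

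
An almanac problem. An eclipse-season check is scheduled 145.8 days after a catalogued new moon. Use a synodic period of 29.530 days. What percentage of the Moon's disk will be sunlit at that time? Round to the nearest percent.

Reduce mod P: 145.8 − 4×29.530 = 27.68 d into the current lunation.
The Moon has covered 27.68/29.530 of its cycle, so θ ≈ 360° × 27.68/29.530 = 337.4°.
Illuminated fraction = (1 − cos 337.4°)/2 = (1 − 0.924)/2 ≈ 0.038, so 4%.

4%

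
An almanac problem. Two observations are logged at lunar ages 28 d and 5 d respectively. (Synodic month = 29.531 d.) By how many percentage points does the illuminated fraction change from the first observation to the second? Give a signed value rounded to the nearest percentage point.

+23 pp

θ₁ = 360° × 28/29.531 = 341.3°, f₁ = (1 − cos θ₁)/2 = 0.026.
θ₂ = 360° × 5/29.531 = 61.0°, f₂ = (1 − cos θ₂)/2 = 0.257.
Change = f₂ − f₁ = +0.231 → +23 percentage points.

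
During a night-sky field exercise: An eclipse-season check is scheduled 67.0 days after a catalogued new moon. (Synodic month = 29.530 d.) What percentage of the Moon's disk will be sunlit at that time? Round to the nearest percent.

67.0 d spans 2 complete synodic months (2 × 29.530 = 59.06 d) plus 7.94 d.
The Moon has covered 7.94/29.530 of its cycle, so θ ≈ 360° × 7.94/29.530 = 96.8°.
cos 96.8° = (-0.118), so f = (1 − (-0.118))/2 = 0.559, so 56%.

56%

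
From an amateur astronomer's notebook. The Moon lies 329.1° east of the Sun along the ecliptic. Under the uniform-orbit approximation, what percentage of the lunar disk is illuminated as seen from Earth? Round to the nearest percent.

7%

cos 329.1° = 0.858, so f = (1 − 0.858)/2 = 0.071, i.e. 7%.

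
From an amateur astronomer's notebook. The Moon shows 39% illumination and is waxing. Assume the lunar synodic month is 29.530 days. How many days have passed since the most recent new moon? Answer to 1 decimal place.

6.3 days

From f = (1 − cos θ)/2: cos θ = 1 − 2×0.39 = 0.220; arccos → 77.3°.
Before full moon the principal value applies: θ = 77.3°.
Age = 29.530 × 77.3°/360° ≈ 6.34 days.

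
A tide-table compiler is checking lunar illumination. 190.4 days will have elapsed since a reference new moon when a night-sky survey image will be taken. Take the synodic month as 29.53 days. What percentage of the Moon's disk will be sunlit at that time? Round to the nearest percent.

97%

190.4 d spans 6 complete synodic months (6 × 29.53 = 177.18 d) plus 13.22 d.
Phase angle: θ = 360°·(13.22 d)/(29.53 d) = 161.2°.
With cos θ = (-0.946), the lit fraction is (1 − (-0.946))/2 ≈ 0.973, so 97%.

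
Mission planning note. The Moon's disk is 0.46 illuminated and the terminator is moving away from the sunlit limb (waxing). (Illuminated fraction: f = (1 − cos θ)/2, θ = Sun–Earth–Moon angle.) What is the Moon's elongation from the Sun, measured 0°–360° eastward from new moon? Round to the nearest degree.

From f = (1 − cos θ)/2: cos θ = 1 − 2×0.46 = 0.080; arccos → 85.4°.
Waxing ⇒ before full, so θ = 85.4°.

85°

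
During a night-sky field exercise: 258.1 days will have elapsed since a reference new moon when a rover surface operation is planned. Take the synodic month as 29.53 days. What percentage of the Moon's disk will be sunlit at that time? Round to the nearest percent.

53%

Reduce mod P: 258.1 − 8×29.53 = 21.86 d into the current lunation.
The Moon has covered 21.86/29.53 of its cycle, so θ ≈ 360° × 21.86/29.53 = 266.5°.
cos 266.5° = (-0.061), so f = (1 − (-0.061))/2 = 0.531, so 53%.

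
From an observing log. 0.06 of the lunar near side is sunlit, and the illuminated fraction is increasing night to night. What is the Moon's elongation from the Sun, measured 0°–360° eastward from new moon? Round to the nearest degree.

Invert f = (1 − cos θ)/2 to get cos θ = 1 − 2(0.06) = 0.880, hence θ₀ = arccos 0.880 = 28.4°.
Waxing ⇒ before full, so θ = 28.4°.

28°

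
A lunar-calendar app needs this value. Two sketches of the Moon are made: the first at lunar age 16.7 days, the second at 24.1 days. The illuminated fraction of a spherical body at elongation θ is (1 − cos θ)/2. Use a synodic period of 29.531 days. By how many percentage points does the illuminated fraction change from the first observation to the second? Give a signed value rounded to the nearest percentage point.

-66 percentage points

First observation: θ = 360°·16.7/29.531 = 203.6°, so f = 0.958.
Second observation: θ = 293.8°, f = 0.298.
Δf = 0.298 − 0.958 = -0.660, i.e. -66 pp.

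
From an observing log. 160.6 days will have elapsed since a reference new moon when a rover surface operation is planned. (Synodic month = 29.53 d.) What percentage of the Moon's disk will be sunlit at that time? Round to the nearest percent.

96%

160.6 d spans 5 complete synodic months (5 × 29.53 = 147.65 d) plus 12.95 d.
The Moon has covered 12.95/29.53 of its cycle, so θ ≈ 360° × 12.95/29.53 = 157.9°.
Illuminated fraction = (1 − cos 157.9°)/2 = (1 − (-0.926))/2 ≈ 0.963, so 96%.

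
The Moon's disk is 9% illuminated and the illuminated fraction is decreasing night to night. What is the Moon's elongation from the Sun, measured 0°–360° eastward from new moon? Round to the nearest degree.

325°

Invert f = (1 − cos θ)/2 to get cos θ = 1 − 2(0.09) = 0.820, hence θ₀ = arccos 0.820 = 34.9°.
Since the Moon is past full (waning), take the reflex angle: θ = 360° − 34.9° = 325.1°.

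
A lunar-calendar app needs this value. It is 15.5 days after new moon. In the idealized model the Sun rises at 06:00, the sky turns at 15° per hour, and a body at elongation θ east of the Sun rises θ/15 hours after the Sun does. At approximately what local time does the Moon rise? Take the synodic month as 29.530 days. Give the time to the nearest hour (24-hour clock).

19:00

Elongation θ = 360° × 15.5/29.530 ≈ 189.0°.
The Moon trails the Sun by θ/15 = 189.0/15 ≈ 12.60 hours.
06:00 + 12.60 h ≈ 18:36 → 19:00 to the nearest hour.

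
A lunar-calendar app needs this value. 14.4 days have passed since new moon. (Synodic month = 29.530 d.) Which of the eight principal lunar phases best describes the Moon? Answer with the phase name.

full moon

At 14.4/29.530 of the cycle, θ ≈ 176° — the full moon range.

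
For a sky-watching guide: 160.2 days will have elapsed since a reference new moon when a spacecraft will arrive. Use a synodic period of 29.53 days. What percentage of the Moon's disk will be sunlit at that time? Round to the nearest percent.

95%

160.2 d spans 5 complete synodic months (5 × 29.53 = 147.65 d) plus 12.55 d.
Phase angle: θ = 360°·(12.55 d)/(29.53 d) = 153.0°.
With cos θ = (-0.891), the lit fraction is (1 − (-0.891))/2 ≈ 0.945, so 95%.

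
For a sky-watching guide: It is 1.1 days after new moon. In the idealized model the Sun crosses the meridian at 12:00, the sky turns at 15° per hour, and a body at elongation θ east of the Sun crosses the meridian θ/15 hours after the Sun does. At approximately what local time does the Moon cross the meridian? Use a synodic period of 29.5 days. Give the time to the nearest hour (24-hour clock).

13:00

Elongation θ = 360° × 1.1/29.5 ≈ 13.4°.
The Moon trails the Sun by θ/15 = 13.4/15 ≈ 0.89 hours.
12:00 + 0.89 h ≈ 12:54 → 13:00 to the nearest hour.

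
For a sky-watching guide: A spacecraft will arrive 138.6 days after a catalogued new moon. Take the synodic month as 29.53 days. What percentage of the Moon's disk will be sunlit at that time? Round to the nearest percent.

67%

138.6 d spans 4 complete synodic months (4 × 29.53 = 118.12 d) plus 20.48 d.
Phase angle: θ = 360°·(20.48 d)/(29.53 d) = 249.7°.
cos 249.7° = (-0.347), so f = (1 − (-0.347))/2 = 0.674, so 67%.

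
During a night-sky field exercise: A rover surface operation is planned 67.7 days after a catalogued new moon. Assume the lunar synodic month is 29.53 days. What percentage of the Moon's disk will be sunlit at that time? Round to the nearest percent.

63%

67.7 d spans 2 complete synodic months (2 × 29.53 = 59.06 d) plus 8.64 d.
Phase angle: θ = 360°·(8.64 d)/(29.53 d) = 105.3°.
With cos θ = (-0.264), the lit fraction is (1 − (-0.264))/2 ≈ 0.632, so 63%.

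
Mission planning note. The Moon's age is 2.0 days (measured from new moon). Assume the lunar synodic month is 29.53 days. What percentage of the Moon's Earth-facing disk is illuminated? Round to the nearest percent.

Phase angle: θ = 360°·(2.0 d)/(29.53 d) = 24.4°.
cos 24.4° = 0.911, so f = (1 − 0.911)/2 = 0.045, so 4%.

4%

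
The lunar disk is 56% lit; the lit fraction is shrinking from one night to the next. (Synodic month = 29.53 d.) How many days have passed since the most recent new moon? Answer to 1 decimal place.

21.6 days

From f = (1 − cos θ)/2: cos θ = 1 − 2×0.56 = -0.120; arccos → 96.9°.
Waning ⇒ past full, so θ = 360° − 96.9° = 263.1°.
Age = 29.53 × 263.1°/360° ≈ 21.58 days.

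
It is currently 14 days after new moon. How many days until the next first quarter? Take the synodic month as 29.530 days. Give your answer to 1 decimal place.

22.9 days

First quarter is 0.25 of the way through the cycle: age 0.25 × 29.530 = 7.383 d.
Already past this cycle's first quarter; the next is at 7.383 + 29.530 = 36.913 d, so 36.913 − 14 = 22.913 days.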